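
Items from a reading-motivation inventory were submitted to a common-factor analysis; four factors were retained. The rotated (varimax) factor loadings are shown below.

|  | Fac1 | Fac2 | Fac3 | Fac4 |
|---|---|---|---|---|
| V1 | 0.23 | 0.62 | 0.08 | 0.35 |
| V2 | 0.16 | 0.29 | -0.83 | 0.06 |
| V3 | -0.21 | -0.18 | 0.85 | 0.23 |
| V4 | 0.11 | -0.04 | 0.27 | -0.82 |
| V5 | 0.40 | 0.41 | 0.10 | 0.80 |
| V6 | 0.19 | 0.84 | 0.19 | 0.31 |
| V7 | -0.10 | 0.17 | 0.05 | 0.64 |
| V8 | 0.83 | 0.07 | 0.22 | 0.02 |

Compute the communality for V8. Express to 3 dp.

0.743

h² = 0.83² + 0.07² + 0.22² + 0.02² = 0.6889 + 0.0049 + 0.0484 + 0.0004 = 0.7426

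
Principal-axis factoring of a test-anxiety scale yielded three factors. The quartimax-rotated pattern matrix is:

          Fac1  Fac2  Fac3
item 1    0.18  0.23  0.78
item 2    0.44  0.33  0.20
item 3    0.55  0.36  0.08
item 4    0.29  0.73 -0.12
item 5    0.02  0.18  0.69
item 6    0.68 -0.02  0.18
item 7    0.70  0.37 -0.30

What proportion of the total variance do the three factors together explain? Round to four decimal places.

0.5467

SS loadings by factor: 1.5654, 0.9940, 1.2677; total = 3.8271.
Total variance with 7 standardized items is 7, so the solution explains 3.8271/7 = 0.5467.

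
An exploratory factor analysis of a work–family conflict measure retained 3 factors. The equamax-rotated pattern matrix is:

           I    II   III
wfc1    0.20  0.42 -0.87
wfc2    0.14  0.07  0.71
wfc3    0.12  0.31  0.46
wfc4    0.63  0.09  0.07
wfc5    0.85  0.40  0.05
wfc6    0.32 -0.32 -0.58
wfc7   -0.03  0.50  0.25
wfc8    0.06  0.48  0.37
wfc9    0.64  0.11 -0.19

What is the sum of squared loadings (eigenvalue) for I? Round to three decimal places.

1.710

SS loadings for I = 0.20² + 0.14² + 0.12² + 0.63² + 0.85² + 0.32² + (-0.03)² + 0.06² + 0.64² = 0.0400 + 0.0196 + 0.0144 + 0.3969 + 0.7225 + 0.1024 + 0.0009 + 0.0036 + 0.4096 = 1.7099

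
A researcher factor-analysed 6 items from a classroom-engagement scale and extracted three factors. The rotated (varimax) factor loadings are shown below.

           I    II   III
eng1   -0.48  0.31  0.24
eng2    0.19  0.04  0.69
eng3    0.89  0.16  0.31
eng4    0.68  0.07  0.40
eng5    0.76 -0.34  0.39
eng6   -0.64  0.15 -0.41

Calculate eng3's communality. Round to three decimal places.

h² = 0.89² + 0.16² + 0.31² = 0.7921 + 0.0256 + 0.0961 = 0.9138

0.914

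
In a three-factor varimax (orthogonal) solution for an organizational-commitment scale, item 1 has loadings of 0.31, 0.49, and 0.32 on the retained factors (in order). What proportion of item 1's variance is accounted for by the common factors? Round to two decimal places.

0.44

h² = 0.31² + 0.49² + 0.32² = 0.0961 + 0.2401 + 0.1024 = 0.4386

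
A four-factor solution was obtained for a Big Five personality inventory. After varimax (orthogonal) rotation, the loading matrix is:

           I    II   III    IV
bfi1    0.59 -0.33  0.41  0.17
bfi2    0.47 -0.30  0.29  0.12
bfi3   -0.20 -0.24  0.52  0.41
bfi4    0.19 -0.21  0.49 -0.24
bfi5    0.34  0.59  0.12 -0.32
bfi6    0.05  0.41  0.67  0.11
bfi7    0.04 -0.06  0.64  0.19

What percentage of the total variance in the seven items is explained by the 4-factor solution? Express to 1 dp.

SS loadings by factor: 0.7648, 0.8204, 1.6356, 0.4196; total = 3.6404.
Total variance with 7 standardized items is 7, so the solution explains 3.6404/7 = 0.5201 = 52.01%.

52.0%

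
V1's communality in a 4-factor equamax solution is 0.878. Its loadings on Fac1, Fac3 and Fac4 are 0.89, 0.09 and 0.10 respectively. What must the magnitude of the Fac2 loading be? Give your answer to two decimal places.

0.26

Under orthogonal rotation h² = Σλ², so λ_Fac2² = h² − (0.8102) = 0.878 − 0.8102 = 0.0678.
|λ| = √0.0678 = 0.2604.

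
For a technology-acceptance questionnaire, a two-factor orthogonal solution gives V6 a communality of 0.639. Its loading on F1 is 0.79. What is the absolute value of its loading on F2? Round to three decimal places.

Under orthogonal rotation h² = Σλ², so λ_F2² = h² − (0.6241) = 0.639 − 0.6241 = 0.0149.
|λ| = √0.0149 = 0.1221.

0.122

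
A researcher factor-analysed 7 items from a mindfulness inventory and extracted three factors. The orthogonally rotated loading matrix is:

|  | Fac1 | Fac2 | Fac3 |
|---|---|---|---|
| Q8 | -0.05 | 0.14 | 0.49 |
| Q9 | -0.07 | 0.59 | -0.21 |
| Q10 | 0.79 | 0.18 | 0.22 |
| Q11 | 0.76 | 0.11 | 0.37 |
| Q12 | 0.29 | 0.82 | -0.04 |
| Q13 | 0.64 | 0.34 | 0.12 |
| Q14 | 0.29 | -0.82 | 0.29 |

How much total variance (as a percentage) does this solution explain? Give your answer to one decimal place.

SS loadings by factor: 1.7869, 1.8726, 0.5696; total = 4.2291.
Total variance with 7 standardized items is 7, so the solution explains 4.2291/7 = 0.6042 = 60.42%.

60.4%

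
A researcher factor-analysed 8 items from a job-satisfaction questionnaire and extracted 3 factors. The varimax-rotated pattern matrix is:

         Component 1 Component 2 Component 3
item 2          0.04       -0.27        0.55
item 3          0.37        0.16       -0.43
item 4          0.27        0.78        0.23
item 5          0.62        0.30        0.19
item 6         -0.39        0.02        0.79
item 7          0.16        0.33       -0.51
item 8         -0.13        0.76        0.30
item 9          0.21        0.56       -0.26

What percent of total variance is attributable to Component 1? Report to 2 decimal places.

SS loadings for Component 1 = 0.04² + 0.37² + 0.27² + 0.62² + (-0.39)² + 0.16² + (-0.13)² + 0.21² = 0.8345
With 8 standardized items, total variance = 8. Proportion = 0.8345/8 = 0.1043 → 10.43%.

10.43%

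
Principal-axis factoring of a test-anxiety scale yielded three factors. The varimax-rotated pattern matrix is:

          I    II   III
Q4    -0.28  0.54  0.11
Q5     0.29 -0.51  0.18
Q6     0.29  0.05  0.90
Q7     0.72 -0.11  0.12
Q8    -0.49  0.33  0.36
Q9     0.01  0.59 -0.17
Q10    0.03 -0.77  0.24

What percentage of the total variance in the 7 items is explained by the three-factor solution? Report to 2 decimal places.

SS loadings by factor: 1.0061, 1.6162, 1.0850; total = 3.7073.
Total variance with 7 standardized items is 7, so the solution explains 3.7073/7 = 0.5296 = 52.96%.

52.96%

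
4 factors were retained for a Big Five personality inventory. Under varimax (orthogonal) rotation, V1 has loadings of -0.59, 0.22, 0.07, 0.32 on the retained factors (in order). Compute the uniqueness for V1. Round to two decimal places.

h² = (-0.59)² + 0.22² + 0.07² + 0.32² = 0.3481 + 0.0484 + 0.0049 + 0.1024 = 0.5038
Uniqueness u² = 1 − h² = 1 − 0.5038 = 0.4962

0.50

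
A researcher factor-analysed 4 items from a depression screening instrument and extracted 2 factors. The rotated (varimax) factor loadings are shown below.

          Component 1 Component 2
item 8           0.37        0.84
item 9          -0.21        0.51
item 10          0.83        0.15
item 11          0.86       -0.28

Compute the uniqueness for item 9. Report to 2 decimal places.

h² = (-0.21)² + 0.51² = 0.0441 + 0.2601 = 0.3042
Uniqueness u² = 1 − h² = 1 − 0.3042 = 0.6958

0.70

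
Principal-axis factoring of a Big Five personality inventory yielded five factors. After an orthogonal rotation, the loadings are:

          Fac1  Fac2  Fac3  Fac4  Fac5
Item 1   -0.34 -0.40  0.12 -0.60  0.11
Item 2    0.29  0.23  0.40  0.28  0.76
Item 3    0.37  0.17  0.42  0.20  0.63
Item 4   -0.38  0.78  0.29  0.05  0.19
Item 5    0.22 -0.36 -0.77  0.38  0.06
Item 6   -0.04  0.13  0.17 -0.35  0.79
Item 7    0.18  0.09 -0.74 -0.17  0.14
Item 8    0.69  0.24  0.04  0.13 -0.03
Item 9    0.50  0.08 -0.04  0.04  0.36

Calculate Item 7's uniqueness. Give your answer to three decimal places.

0.363

h² = 0.18² + 0.09² + (-0.74)² + (-0.17)² + 0.14² = 0.0324 + 0.0081 + 0.5476 + 0.0289 + 0.0196 = 0.6366
Uniqueness u² = 1 − h² = 1 − 0.6366 = 0.3634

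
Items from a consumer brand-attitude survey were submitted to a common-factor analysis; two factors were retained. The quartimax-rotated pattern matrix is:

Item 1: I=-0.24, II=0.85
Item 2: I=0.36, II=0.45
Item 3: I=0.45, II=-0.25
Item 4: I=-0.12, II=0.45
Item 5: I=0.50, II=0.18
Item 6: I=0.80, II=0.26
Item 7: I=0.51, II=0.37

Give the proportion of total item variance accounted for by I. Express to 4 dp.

SS loadings for I = (-0.24)² + 0.36² + 0.45² + (-0.12)² + 0.50² + 0.80² + 0.51² = 1.5542
Proportion of variance = 1.5542 / 7 = 0.2220.

0.2220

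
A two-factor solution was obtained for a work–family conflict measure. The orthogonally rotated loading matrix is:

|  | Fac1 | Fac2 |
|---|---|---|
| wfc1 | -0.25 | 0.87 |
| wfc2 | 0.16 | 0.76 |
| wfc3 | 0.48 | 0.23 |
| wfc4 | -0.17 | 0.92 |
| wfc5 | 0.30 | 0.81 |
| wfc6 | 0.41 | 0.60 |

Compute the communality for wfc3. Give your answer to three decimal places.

0.283

h² = 0.48² + 0.23² = 0.2304 + 0.0529 = 0.2833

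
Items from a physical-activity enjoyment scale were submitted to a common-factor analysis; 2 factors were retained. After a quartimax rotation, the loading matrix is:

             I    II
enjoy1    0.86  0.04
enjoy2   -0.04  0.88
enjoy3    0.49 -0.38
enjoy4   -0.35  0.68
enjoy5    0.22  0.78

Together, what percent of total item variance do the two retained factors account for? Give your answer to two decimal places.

62.87%

SS loadings by factor: 1.1522, 1.9912; total = 3.1434.
Total variance with 5 standardized items is 5, so the solution explains 3.1434/5 = 0.6287 = 62.87%.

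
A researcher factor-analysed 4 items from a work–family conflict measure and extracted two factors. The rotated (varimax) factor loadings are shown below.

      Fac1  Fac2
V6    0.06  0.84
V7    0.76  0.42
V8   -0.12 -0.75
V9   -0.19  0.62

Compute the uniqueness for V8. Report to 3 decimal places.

0.423

h² = (-0.12)² + (-0.75)² = 0.0144 + 0.5625 = 0.5769
Uniqueness u² = 1 − h² = 1 − 0.5769 = 0.4231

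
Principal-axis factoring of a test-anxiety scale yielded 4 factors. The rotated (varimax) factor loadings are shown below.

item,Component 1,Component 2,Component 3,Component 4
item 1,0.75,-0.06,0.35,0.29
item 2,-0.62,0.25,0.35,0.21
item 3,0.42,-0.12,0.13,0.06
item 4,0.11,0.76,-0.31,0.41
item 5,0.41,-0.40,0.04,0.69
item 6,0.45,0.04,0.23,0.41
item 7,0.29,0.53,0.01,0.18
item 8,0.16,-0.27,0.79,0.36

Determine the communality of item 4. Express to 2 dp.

h² = 0.11² + 0.76² + (-0.31)² + 0.41² = 0.0121 + 0.5776 + 0.0961 + 0.1681 = 0.8539

0.85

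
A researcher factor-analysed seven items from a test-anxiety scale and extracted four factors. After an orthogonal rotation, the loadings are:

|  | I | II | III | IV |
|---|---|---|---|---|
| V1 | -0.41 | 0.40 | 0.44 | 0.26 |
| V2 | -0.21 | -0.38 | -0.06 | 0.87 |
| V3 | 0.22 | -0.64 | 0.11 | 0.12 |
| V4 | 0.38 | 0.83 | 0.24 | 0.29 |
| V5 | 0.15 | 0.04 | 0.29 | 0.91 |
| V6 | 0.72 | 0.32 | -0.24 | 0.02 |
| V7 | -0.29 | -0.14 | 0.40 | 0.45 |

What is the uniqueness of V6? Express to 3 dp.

h² = 0.72² + 0.32² + (-0.24)² + 0.02² = 0.5184 + 0.1024 + 0.0576 + 0.0004 = 0.6788
Uniqueness u² = 1 − h² = 1 − 0.6788 = 0.3212

0.321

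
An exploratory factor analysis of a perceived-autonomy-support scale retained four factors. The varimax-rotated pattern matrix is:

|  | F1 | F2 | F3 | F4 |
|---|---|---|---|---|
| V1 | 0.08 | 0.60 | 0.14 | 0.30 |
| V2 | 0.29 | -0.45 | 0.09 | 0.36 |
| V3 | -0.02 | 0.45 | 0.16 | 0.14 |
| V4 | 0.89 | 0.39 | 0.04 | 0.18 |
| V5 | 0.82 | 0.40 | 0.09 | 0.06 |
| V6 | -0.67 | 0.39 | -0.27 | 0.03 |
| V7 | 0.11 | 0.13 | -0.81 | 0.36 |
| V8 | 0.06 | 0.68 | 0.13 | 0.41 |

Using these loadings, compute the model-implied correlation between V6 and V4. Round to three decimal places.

r̂ = Σ λ_i·λ_j across factors = (-0.67)(0.89) + (0.39)(0.39) + (-0.27)(0.04) + (0.03)(0.18)
  = -0.5963 +0.1521 -0.0108 +0.0054 = -0.4496

-0.450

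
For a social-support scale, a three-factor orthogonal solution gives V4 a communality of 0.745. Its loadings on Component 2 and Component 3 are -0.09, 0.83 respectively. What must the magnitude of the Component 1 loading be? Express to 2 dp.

0.22

Under orthogonal rotation h² = Σλ², so λ_Component 1² = h² − (0.6970) = 0.745 − 0.6970 = 0.0480.
|λ| = √0.0480 = 0.2191.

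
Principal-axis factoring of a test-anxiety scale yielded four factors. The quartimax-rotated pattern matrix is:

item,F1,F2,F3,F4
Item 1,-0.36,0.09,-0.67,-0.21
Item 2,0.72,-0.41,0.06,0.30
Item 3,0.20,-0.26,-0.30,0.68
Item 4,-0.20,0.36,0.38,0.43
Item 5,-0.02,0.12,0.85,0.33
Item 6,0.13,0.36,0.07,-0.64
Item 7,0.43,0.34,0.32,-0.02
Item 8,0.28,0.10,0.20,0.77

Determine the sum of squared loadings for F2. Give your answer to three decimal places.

0.643

SS loadings for F2 = 0.09² + (-0.41)² + (-0.26)² + 0.36² + 0.12² + 0.36² + 0.34² + 0.10² = 0.0081 + 0.1681 + 0.0676 + 0.1296 + 0.0144 + 0.1296 + 0.1156 + 0.0100 = 0.6430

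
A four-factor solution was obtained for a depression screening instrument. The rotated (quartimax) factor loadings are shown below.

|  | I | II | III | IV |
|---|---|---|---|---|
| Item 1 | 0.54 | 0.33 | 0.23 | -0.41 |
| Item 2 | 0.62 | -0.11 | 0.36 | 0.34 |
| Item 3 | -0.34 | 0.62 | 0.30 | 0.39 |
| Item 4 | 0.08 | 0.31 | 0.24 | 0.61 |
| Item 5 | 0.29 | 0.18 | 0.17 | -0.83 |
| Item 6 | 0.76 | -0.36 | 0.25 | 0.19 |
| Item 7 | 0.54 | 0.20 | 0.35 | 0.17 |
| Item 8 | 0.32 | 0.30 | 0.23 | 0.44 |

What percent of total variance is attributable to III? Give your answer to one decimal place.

SS loadings for III = 0.23² + 0.36² + 0.30² + 0.24² + 0.17² + 0.25² + 0.35² + 0.23² = 0.5969
With 8 standardized items, total variance = 8. Proportion = 0.5969/8 = 0.0746 → 7.46%.

7.5%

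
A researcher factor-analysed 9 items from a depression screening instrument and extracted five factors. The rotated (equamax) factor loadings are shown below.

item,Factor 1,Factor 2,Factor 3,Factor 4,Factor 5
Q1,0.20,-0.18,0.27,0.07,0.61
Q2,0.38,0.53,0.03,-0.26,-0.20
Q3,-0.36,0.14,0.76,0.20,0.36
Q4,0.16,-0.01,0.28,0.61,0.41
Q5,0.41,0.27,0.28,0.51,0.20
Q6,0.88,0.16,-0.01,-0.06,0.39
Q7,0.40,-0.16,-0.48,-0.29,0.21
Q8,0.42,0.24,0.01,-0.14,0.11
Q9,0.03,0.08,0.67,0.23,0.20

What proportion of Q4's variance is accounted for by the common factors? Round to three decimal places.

h² = 0.16² + (-0.01)² + 0.28² + 0.61² + 0.41² = 0.0256 + 0.0001 + 0.0784 + 0.3721 + 0.1681 = 0.6443

0.644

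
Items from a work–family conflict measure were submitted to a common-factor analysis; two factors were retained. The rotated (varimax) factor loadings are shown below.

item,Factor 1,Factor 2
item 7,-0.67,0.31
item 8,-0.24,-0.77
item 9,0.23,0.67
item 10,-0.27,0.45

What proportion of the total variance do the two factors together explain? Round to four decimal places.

0.4932

SS loadings by factor: 0.6323, 1.3404; total = 1.9727.
Total variance with 4 standardized items is 4, so the solution explains 1.9727/4 = 0.4932.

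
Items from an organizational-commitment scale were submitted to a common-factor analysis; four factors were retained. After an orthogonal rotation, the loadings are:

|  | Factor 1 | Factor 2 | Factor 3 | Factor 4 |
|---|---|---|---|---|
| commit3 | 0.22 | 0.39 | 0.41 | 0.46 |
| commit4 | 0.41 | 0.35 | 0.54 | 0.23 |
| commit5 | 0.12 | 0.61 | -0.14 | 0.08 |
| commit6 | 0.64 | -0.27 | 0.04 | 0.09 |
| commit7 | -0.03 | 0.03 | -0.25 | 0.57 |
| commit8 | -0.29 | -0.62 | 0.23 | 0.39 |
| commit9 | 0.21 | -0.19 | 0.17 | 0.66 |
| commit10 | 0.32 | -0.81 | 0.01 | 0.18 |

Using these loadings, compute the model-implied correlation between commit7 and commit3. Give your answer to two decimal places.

0.16

r̂ = Σ λ_i·λ_j across factors = (-0.03)(0.22) + (0.03)(0.39) + (-0.25)(0.41) + (0.57)(0.46)
  = -0.0066 +0.0117 -0.1025 +0.2622 = 0.1648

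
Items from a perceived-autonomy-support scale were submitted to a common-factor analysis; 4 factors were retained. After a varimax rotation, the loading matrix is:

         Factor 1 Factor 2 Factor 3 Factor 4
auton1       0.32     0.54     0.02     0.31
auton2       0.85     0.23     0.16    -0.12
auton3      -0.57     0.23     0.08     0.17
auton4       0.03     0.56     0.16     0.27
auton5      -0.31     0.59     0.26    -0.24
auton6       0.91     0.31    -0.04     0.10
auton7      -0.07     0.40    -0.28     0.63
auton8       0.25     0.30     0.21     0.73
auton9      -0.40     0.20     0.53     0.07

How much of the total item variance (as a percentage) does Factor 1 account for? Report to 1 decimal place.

25.6%

SS loadings for Factor 1 = 0.32² + 0.85² + (-0.57)² + 0.03² + (-0.31)² + 0.91² + (-0.07)² + 0.25² + (-0.40)² = 2.3023
With 9 standardized items, total variance = 9. Proportion = 2.3023/9 = 0.2558 → 25.58%.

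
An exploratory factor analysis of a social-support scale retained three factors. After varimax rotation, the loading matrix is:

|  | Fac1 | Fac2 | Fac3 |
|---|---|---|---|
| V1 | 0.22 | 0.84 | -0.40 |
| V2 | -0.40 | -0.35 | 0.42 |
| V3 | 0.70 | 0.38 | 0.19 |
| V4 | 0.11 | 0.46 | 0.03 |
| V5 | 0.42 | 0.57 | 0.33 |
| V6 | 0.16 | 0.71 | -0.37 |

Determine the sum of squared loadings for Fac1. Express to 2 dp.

SS loadings for Fac1 = 0.22² + (-0.40)² + 0.70² + 0.11² + 0.42² + 0.16² = 0.0484 + 0.1600 + 0.4900 + 0.0121 + 0.1764 + 0.0256 = 0.9125

0.91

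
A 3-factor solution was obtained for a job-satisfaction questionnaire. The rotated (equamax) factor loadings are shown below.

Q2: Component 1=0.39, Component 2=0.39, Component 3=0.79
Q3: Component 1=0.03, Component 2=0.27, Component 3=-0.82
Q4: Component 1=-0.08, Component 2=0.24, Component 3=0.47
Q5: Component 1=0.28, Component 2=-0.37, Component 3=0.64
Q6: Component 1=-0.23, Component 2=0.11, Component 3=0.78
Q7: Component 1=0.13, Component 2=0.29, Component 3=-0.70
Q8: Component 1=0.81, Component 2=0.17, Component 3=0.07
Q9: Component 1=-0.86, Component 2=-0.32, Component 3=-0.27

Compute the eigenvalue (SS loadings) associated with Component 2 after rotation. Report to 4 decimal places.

0.6470

SS loadings for Component 2 = 0.39² + 0.27² + 0.24² + (-0.37)² + 0.11² + 0.29² + 0.17² + (-0.32)² = 0.1521 + 0.0729 + 0.0576 + 0.1369 + 0.0121 + 0.0841 + 0.0289 + 0.1024 = 0.6470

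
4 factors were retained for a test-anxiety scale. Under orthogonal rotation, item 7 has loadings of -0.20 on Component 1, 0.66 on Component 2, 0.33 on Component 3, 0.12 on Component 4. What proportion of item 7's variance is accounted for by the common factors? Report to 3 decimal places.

h² = (-0.20)² + 0.66² + 0.33² + 0.12² = 0.0400 + 0.4356 + 0.1089 + 0.0144 = 0.5989

0.599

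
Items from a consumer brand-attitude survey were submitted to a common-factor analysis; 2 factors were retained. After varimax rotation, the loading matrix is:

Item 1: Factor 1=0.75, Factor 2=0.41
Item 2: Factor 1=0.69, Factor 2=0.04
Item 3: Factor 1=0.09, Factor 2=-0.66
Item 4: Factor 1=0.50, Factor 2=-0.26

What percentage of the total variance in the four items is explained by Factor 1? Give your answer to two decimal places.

SS loadings for Factor 1 = 0.75² + 0.69² + 0.09² + 0.50² = 1.2967
With 4 standardized items, total variance = 4. Proportion = 1.2967/4 = 0.3242 → 32.42%.

32.42%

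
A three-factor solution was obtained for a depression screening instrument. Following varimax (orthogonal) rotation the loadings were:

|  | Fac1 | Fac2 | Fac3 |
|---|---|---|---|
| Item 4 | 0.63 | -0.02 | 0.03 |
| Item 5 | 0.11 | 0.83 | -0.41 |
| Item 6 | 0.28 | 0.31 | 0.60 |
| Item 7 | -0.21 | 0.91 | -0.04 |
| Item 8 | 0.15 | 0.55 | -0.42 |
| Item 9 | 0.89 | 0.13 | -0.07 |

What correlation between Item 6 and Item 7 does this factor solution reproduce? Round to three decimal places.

r̂ = Σ λ_i·λ_j across factors = (0.28)(-0.21) + (0.31)(0.91) + (0.60)(-0.04)
  = -0.0588 +0.2821 -0.0240 = 0.1993

0.199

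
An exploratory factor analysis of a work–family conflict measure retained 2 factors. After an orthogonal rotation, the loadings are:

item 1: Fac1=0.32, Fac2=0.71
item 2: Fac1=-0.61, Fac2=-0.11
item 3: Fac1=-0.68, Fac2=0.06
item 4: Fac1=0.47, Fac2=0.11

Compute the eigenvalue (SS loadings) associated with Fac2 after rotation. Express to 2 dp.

SS loadings for Fac2 = 0.71² + (-0.11)² + 0.06² + 0.11² = 0.5041 + 0.0121 + 0.0036 + 0.0121 = 0.5319

0.53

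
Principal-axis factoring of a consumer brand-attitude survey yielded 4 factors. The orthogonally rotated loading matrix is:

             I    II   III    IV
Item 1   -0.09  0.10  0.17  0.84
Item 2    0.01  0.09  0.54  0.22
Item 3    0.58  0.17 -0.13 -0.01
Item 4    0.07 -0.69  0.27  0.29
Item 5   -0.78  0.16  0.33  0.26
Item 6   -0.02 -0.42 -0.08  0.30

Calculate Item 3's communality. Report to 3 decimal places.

h² = 0.58² + 0.17² + (-0.13)² + (-0.01)² = 0.3364 + 0.0289 + 0.0169 + 0.0001 = 0.3823

0.382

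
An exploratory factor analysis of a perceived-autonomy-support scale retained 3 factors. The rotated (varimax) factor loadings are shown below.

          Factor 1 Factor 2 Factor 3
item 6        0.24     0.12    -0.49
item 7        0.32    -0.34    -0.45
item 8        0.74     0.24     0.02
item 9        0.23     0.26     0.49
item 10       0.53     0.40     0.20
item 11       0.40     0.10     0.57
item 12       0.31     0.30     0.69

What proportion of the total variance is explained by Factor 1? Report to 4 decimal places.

SS loadings for Factor 1 = 0.24² + 0.32² + 0.74² + 0.23² + 0.53² + 0.40² + 0.31² = 1.2975
Proportion of variance = 1.2975 / 7 = 0.1854.

0.1854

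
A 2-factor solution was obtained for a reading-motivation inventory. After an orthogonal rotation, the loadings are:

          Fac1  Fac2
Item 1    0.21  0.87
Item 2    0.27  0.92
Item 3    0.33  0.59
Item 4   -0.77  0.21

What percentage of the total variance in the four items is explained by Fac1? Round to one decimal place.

SS loadings for Fac1 = 0.21² + 0.27² + 0.33² + (-0.77)² = 0.8188
With 4 standardized items, total variance = 4. Proportion = 0.8188/4 = 0.2047 → 20.47%.

20.5%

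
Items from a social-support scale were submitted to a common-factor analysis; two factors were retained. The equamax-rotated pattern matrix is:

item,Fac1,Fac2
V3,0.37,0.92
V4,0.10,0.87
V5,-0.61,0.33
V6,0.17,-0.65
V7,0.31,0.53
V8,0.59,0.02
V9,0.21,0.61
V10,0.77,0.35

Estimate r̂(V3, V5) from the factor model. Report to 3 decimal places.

r̂ = Σ λ_i·λ_j across factors = (0.37)(-0.61) + (0.92)(0.33)
  = -0.2257 +0.3036 = 0.0779

0.078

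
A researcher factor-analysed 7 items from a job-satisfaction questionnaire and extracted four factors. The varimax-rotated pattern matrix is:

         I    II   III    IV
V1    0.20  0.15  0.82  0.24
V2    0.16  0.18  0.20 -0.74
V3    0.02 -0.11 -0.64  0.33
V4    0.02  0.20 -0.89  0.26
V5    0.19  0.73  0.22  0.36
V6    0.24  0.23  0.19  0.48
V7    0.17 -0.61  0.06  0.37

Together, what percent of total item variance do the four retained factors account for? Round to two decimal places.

Communalities: 0.7925, 0.6456, 0.5310, 0.9001, 0.7470, 0.3770, 0.5415; Σh² = 4.5347.
Total variance with 7 standardized items is 7, so the solution explains 4.5347/7 = 0.6478 = 64.78%.

64.78%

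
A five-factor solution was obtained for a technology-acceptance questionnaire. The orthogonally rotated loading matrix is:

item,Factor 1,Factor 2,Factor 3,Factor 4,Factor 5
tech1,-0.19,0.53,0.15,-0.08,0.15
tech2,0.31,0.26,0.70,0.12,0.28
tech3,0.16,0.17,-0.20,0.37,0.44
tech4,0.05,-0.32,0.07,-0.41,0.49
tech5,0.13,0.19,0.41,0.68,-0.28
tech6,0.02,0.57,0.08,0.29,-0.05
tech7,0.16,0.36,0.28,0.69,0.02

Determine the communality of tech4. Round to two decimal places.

0.52

h² = 0.05² + (-0.32)² + 0.07² + (-0.41)² + 0.49² = 0.0025 + 0.1024 + 0.0049 + 0.1681 + 0.2401 = 0.5180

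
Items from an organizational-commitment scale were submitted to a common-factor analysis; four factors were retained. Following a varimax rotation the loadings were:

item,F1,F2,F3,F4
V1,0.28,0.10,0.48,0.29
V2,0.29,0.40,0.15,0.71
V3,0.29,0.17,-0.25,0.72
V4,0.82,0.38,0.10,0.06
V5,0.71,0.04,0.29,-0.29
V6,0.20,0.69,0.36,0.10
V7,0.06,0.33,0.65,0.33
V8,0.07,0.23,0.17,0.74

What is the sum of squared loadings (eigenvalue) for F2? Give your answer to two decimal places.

0.98

SS loadings for F2 = 0.10² + 0.40² + 0.17² + 0.38² + 0.04² + 0.69² + 0.33² + 0.23² = 0.0100 + 0.1600 + 0.0289 + 0.1444 + 0.0016 + 0.4761 + 0.1089 + 0.0529 = 0.9828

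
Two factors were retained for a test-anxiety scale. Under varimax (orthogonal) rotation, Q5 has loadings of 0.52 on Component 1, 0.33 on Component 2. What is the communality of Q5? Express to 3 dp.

h² = 0.52² + 0.33² = 0.2704 + 0.1089 = 0.3793

0.379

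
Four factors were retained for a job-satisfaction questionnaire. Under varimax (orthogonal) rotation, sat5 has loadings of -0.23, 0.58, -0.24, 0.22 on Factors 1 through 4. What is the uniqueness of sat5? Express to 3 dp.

0.505

h² = (-0.23)² + 0.58² + (-0.24)² + 0.22² = 0.0529 + 0.3364 + 0.0576 + 0.0484 = 0.4953
Uniqueness u² = 1 − h² = 1 − 0.4953 = 0.5047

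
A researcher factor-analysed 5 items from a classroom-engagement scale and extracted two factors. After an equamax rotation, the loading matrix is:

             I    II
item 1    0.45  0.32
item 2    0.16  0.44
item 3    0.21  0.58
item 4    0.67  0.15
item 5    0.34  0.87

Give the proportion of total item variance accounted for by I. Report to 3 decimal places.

SS loadings for I = 0.45² + 0.16² + 0.21² + 0.67² + 0.34² = 0.8367
Proportion of variance = 0.8367 / 5 = 0.1673.

0.167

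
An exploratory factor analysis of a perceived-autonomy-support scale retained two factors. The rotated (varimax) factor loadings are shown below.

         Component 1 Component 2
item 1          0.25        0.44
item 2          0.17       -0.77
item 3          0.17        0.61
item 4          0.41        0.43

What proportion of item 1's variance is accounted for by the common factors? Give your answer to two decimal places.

h² = 0.25² + 0.44² = 0.0625 + 0.1936 = 0.2561

0.26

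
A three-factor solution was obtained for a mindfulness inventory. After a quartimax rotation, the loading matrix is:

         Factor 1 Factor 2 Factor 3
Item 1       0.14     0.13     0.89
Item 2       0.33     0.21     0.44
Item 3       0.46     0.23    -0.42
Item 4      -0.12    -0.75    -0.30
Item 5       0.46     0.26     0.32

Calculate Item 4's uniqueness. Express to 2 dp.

h² = (-0.12)² + (-0.75)² + (-0.30)² = 0.0144 + 0.5625 + 0.0900 = 0.6669
Uniqueness u² = 1 − h² = 1 − 0.6669 = 0.3331

0.33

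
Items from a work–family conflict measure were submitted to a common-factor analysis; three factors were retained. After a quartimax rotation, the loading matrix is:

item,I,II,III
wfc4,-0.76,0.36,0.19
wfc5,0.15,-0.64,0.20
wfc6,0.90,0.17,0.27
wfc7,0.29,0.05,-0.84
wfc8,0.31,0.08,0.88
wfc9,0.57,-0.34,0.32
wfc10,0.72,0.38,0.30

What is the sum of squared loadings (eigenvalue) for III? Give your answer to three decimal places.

1.821

SS loadings for III = 0.19² + 0.20² + 0.27² + (-0.84)² + 0.88² + 0.32² + 0.30² = 0.0361 + 0.0400 + 0.0729 + 0.7056 + 0.7744 + 0.1024 + 0.0900 = 1.8214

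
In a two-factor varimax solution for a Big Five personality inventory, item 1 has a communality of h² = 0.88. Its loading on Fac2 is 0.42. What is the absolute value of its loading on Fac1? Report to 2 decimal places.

0.84

Under orthogonal rotation h² = Σλ², so λ_Fac1² = h² − (0.1764) = 0.88 − 0.1764 = 0.7036.
|λ| = √0.7036 = 0.8388.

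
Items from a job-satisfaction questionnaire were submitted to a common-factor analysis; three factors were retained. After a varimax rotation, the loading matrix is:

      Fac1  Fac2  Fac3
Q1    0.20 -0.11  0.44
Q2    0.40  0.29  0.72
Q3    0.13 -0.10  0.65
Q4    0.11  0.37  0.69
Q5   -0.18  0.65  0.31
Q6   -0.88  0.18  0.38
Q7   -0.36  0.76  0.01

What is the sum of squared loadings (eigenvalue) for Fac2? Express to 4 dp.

1.2756

SS loadings for Fac2 = (-0.11)² + 0.29² + (-0.10)² + 0.37² + 0.65² + 0.18² + 0.76² = 0.0121 + 0.0841 + 0.0100 + 0.1369 + 0.4225 + 0.0324 + 0.5776 = 1.2756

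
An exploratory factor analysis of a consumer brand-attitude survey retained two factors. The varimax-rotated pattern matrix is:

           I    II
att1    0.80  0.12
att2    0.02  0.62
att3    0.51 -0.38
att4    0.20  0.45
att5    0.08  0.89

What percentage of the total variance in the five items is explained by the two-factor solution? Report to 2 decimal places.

49.69%

Communalities: 0.6544, 0.3848, 0.4045, 0.2425, 0.7985; Σh² = 2.4847.
Total variance with 5 standardized items is 5, so the solution explains 2.4847/5 = 0.4969 = 49.69%.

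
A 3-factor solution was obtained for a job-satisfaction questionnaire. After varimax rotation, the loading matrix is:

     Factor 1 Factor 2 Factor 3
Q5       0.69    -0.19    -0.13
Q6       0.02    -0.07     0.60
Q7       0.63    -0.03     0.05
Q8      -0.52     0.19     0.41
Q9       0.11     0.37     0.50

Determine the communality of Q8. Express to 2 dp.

h² = (-0.52)² + 0.19² + 0.41² = 0.2704 + 0.0361 + 0.1681 = 0.4746

0.47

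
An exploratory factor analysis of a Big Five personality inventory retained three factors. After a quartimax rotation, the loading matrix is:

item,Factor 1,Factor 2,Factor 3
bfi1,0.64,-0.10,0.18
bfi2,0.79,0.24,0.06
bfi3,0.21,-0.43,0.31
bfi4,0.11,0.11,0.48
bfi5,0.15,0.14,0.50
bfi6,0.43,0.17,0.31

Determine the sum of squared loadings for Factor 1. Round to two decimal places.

1.30

SS loadings for Factor 1 = 0.64² + 0.79² + 0.21² + 0.11² + 0.15² + 0.43² = 0.4096 + 0.6241 + 0.0441 + 0.0121 + 0.0225 + 0.1849 = 1.2973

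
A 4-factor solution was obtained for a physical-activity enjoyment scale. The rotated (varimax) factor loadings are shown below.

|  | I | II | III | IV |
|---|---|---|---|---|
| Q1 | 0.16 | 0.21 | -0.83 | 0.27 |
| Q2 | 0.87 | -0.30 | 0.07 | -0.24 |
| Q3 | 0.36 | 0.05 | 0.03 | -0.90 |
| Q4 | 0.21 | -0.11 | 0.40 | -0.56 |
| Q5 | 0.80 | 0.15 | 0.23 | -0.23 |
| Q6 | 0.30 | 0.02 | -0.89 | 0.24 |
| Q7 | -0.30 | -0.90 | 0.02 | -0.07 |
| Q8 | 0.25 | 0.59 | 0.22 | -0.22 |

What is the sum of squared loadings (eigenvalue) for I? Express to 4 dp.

1.8387

SS loadings for I = 0.16² + 0.87² + 0.36² + 0.21² + 0.80² + 0.30² + (-0.30)² + 0.25² = 0.0256 + 0.7569 + 0.1296 + 0.0441 + 0.6400 + 0.0900 + 0.0900 + 0.0625 = 1.8387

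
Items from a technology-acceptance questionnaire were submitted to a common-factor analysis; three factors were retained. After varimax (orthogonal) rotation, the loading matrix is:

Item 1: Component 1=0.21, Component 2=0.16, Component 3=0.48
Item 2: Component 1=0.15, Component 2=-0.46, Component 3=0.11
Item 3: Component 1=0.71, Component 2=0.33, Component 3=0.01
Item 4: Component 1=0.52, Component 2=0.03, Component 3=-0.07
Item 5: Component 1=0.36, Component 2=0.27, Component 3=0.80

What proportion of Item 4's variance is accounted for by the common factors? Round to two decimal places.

h² = 0.52² + 0.03² + (-0.07)² = 0.2704 + 0.0009 + 0.0049 = 0.2762

0.28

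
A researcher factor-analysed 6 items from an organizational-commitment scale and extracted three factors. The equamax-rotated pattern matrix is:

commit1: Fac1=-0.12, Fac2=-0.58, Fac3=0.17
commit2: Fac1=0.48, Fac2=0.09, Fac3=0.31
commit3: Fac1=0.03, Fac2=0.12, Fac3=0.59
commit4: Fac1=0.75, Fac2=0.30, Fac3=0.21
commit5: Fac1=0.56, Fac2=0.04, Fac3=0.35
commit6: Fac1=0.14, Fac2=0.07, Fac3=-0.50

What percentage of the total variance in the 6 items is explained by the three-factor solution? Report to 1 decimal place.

SS loadings by factor: 1.1414, 0.4554, 0.8897; total = 2.4865.
Total variance with 6 standardized items is 6, so the solution explains 2.4865/6 = 0.4144 = 41.44%.

41.4%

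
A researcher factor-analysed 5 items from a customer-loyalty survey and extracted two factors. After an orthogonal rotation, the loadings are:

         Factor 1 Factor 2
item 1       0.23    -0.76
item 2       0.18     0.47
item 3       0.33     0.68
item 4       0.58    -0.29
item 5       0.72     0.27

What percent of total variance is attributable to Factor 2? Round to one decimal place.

SS loadings for Factor 2 = (-0.76)² + 0.47² + 0.68² + (-0.29)² + 0.27² = 1.4179
With 5 standardized items, total variance = 5. Proportion = 1.4179/5 = 0.2836 → 28.36%.

28.4%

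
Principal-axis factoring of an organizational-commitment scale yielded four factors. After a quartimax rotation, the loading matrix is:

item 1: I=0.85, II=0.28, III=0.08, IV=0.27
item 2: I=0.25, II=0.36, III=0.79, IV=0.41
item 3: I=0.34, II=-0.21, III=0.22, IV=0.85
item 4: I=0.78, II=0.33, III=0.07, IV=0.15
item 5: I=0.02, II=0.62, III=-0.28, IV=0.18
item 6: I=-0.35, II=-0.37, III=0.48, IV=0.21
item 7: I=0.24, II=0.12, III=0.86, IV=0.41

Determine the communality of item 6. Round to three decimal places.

h² = (-0.35)² + (-0.37)² + 0.48² + 0.21² = 0.1225 + 0.1369 + 0.2304 + 0.0441 = 0.5339

0.534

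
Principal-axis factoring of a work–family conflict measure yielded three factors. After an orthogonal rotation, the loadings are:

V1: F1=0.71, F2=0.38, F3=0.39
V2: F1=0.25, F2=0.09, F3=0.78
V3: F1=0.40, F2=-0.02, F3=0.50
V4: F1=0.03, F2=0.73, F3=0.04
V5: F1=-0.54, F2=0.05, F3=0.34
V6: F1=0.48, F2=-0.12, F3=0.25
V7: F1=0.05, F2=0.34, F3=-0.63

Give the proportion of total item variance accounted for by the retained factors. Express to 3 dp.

0.522

SS loadings by factor: 1.2520, 0.8183, 1.5871; total = 3.6574.
Total variance with 7 standardized items is 7, so the solution explains 3.6574/7 = 0.5225.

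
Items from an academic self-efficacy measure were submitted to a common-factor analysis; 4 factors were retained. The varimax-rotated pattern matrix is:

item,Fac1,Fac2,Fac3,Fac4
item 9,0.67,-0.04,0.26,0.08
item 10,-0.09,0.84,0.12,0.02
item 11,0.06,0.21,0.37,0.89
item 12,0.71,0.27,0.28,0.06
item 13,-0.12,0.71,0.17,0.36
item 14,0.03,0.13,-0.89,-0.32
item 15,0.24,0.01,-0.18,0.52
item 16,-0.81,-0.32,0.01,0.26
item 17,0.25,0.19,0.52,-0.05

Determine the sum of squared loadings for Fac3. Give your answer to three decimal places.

SS loadings for Fac3 = 0.26² + 0.12² + 0.37² + 0.28² + 0.17² + (-0.89)² + (-0.18)² + 0.01² + 0.52² = 0.0676 + 0.0144 + 0.1369 + 0.0784 + 0.0289 + 0.7921 + 0.0324 + 0.0001 + 0.2704 = 1.4212

1.421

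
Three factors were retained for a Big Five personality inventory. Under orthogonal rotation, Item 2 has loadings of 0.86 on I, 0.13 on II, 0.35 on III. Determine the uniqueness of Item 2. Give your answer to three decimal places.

h² = 0.86² + 0.13² + 0.35² = 0.7396 + 0.0169 + 0.1225 = 0.8790
Uniqueness u² = 1 − h² = 1 − 0.8790 = 0.1210

0.121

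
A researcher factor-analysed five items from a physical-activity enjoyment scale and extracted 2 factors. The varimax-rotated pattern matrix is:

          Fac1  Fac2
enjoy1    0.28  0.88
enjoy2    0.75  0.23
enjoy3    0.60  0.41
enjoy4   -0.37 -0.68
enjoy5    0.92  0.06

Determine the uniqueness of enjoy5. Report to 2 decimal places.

0.15

h² = 0.92² + 0.06² = 0.8464 + 0.0036 = 0.8500
Uniqueness u² = 1 − h² = 1 − 0.8500 = 0.1500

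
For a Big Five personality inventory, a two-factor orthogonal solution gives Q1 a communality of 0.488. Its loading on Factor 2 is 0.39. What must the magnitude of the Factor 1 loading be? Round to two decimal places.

0.58

Under orthogonal rotation h² = Σλ², so λ_Factor 1² = h² − (0.1521) = 0.488 − 0.1521 = 0.3359.
|λ| = √0.3359 = 0.5796.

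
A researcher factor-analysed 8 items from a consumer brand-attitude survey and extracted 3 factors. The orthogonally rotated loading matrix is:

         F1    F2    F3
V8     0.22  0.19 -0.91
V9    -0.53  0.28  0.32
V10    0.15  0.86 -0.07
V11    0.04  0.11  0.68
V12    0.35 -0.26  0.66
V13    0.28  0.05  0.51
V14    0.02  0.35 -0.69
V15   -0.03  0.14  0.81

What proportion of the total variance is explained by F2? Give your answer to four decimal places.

SS loadings for F2 = 0.19² + 0.28² + 0.86² + 0.11² + (-0.26)² + 0.05² + 0.35² + 0.14² = 1.0784
Proportion of variance = 1.0784 / 8 = 0.1348.

0.1348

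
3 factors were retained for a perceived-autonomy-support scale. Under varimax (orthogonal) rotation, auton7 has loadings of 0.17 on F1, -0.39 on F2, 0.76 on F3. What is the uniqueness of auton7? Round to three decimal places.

h² = 0.17² + (-0.39)² + 0.76² = 0.0289 + 0.1521 + 0.5776 = 0.7586
Uniqueness u² = 1 − h² = 1 − 0.7586 = 0.2414

0.241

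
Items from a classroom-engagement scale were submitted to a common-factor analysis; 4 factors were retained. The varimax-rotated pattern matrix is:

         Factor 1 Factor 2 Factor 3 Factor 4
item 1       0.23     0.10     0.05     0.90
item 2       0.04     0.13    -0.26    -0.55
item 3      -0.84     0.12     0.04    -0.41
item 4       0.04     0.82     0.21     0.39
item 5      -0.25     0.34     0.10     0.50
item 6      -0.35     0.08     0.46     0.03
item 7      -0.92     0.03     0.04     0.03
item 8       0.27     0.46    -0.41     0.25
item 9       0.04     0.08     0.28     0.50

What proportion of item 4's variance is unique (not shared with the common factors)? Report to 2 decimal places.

h² = 0.04² + 0.82² + 0.21² + 0.39² = 0.0016 + 0.6724 + 0.0441 + 0.1521 = 0.8702
Uniqueness u² = 1 − h² = 1 − 0.8702 = 0.1298

0.13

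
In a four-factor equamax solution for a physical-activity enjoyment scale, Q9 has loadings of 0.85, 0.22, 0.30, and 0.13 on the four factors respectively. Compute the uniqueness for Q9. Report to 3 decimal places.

0.122

h² = 0.85² + 0.22² + 0.30² + 0.13² = 0.7225 + 0.0484 + 0.0900 + 0.0169 = 0.8778
Uniqueness u² = 1 − h² = 1 − 0.8778 = 0.1222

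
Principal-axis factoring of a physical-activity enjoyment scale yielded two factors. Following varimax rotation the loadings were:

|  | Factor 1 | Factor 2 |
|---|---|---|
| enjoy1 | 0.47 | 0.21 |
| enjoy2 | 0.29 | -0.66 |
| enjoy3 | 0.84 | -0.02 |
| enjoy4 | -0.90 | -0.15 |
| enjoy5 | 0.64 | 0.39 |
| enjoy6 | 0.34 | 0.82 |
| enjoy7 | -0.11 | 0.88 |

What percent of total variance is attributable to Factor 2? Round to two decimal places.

30.02%

SS loadings for Factor 2 = 0.21² + (-0.66)² + (-0.02)² + (-0.15)² + 0.39² + 0.82² + 0.88² = 2.1015
With 7 standardized items, total variance = 7. Proportion = 2.1015/7 = 0.3002 → 30.02%.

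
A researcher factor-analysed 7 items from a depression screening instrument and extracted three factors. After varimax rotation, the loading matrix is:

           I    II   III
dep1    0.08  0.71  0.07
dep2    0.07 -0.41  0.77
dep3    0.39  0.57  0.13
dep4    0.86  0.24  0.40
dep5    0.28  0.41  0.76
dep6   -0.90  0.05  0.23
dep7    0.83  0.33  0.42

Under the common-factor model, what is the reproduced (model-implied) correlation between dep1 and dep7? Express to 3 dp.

0.330

r̂ = Σ λ_i·λ_j across factors = (0.08)(0.83) + (0.71)(0.33) + (0.07)(0.42)
  = +0.0664 +0.2343 +0.0294 = 0.3301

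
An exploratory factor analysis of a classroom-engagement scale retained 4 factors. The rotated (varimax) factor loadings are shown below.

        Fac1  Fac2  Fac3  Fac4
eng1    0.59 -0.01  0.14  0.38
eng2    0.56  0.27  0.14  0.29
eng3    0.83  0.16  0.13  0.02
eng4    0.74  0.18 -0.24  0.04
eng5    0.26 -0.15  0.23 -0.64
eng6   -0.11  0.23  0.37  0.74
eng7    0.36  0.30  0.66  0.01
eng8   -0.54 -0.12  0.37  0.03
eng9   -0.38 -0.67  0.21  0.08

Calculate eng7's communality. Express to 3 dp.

h² = 0.36² + 0.30² + 0.66² + 0.01² = 0.1296 + 0.0900 + 0.4356 + 0.0001 = 0.6553

0.655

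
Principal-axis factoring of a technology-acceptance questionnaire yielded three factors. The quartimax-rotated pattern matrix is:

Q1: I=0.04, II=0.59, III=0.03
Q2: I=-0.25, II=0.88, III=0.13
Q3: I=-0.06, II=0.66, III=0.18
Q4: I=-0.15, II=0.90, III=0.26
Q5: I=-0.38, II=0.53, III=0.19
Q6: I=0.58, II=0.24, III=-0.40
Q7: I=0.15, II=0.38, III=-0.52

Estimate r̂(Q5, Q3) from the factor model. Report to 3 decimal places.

0.407

r̂ = Σ λ_i·λ_j across factors = (-0.38)(-0.06) + (0.53)(0.66) + (0.19)(0.18)
  = +0.0228 +0.3498 +0.0342 = 0.4068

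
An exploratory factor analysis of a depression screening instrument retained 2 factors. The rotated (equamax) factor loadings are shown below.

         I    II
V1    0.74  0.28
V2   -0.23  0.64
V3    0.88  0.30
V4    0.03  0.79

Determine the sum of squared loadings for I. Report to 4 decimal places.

1.3758

SS loadings for I = 0.74² + (-0.23)² + 0.88² + 0.03² = 0.5476 + 0.0529 + 0.7744 + 0.0009 = 1.3758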